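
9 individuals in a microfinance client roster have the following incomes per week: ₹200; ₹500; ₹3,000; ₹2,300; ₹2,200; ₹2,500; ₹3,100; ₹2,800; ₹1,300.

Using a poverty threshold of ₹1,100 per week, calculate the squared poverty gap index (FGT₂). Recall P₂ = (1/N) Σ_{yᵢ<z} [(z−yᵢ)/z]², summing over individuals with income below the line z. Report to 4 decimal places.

0.1074

Poor units: ₹200, ₹500 (q = 2 of N = 9).
Gap ratios (z−y)/z: (1100−200)/1100 = 0.8182; (1100−500)/1100 = 0.5455.
Squared: 0.6694; 0.2975.
Sum = 0.966942; P₂ = 0.966942 / 9 = 0.1074.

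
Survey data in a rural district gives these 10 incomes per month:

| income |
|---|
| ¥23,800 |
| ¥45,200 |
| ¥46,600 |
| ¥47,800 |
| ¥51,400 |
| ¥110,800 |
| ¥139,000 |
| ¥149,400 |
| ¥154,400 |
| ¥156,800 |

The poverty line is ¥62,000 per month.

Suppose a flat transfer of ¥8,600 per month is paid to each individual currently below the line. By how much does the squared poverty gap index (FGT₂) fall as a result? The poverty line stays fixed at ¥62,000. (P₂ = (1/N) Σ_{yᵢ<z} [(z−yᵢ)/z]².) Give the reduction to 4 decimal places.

Before: below the line — ¥23,800, ¥45,200, ¥46,600, ¥47,800, ¥51,400; squared poverty gap index (FGT₂) = 0.059642.
After the ¥8,600 transfer: below the line — ¥32,400, ¥53,800, ¥55,200, ¥56,400, ¥60,000; squared poverty gap index (FGT₂) = 0.026665.
Reduction = 0.059642 − 0.026665 = 0.0330.

0.0330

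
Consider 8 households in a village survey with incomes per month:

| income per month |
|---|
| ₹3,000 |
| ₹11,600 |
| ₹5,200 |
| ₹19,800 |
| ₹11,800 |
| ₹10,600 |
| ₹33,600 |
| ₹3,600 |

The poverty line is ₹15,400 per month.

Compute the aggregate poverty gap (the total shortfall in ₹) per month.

Poor units: ₹3,000, ₹3,600, ₹5,200, ₹10,600, ₹11,600, ₹11,800 (q = 6 of N = 8).
Individual gaps: 15400−3000 = 12400; 15400−3600 = 11800; 15400−5200 = 10200; 15400−10600 = 4800; 15400−11600 = 3800; 15400−11800 = 3600.
Aggregate gap = ₹46,600.

₹46,600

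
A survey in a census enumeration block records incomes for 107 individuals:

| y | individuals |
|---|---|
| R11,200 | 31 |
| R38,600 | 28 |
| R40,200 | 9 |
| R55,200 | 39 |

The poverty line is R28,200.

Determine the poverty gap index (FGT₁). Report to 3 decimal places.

Incomes under z: 31×R11,200 (q = 31 of N = 107).
Relative gaps: (28200−11200)/28200 = 0.6028 (×31).
Σ = 18.687943. Dividing by the full population N = 107 gives P₁ = 0.175.

0.175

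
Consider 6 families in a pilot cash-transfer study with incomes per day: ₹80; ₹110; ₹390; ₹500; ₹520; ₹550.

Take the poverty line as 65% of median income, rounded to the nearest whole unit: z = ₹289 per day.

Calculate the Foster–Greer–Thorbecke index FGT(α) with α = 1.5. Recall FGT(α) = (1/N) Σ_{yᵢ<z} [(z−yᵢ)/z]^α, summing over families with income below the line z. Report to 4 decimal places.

0.1837

Below the line: ₹80, ₹110 (q = 2 of N = 6).
Normalized shortfalls: (289−80)/289 = 0.7232; (289−110)/289 = 0.6194.
Raised to α = 1.5: 0.61500; 0.48745.
Sum = 1.102450; FGT(1.5) = 1.102450 / 6 = 0.1837.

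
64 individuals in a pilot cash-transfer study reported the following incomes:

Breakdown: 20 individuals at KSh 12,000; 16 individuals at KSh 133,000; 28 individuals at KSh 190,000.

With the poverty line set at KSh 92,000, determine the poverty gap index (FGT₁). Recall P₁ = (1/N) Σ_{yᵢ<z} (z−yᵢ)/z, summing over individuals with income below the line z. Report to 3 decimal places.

Poor units: 20×KSh 12,000 (q = 20 of N = 64).
Gap ratios (z−y)/z: (92000−12000)/92000 = 0.8696 (×20).
Σ = 17.391304. Dividing by the full population N = 64 gives P₁ = 0.272.

0.272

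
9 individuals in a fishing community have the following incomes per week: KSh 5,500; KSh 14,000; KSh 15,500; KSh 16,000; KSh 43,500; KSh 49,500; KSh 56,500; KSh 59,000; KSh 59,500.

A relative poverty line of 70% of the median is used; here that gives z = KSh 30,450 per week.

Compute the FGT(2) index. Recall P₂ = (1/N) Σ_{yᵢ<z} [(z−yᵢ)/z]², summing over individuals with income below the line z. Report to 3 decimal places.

0.159

Poor units: KSh 5,500, KSh 14,000, KSh 15,500, KSh 16,000 (q = 4 of N = 9).
Normalized shortfalls: (30450−5500)/30450 = 0.8194; (30450−14000)/30450 = 0.5402; (30450−15500)/30450 = 0.4910; (30450−16000)/30450 = 0.4745.
Squared: 0.6714; 0.2918; 0.2411; 0.2252.
Sum = 1.429472; P₂ = 1.429472 / 9 = 0.159.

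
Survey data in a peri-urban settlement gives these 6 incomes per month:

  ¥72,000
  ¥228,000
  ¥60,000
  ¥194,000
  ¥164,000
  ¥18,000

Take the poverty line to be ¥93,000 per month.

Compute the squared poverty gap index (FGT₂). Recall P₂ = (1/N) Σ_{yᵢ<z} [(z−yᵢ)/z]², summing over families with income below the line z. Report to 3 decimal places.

Poor units: ¥18,000, ¥60,000, ¥72,000 (q = 3 of N = 6).
Shortfall ratios: (93000−18000)/93000 = 0.8065; (93000−60000)/93000 = 0.3548; (93000−72000)/93000 = 0.2258.
Squared: 0.6504; 0.1259; 0.0510.
Sum = 0.827263; P₂ = 0.827263 / 6 = 0.138.

0.138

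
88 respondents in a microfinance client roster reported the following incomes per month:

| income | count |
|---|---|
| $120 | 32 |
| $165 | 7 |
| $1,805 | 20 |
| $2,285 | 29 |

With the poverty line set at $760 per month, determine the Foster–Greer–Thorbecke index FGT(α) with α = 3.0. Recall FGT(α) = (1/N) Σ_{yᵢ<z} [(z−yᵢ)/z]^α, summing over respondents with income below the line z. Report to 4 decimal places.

Below the line: 32×$120, 7×$165 (q = 39 of N = 88).
Gap ratios (z−y)/z: (760−120)/760 = 0.8421 (×32); (760−165)/760 = 0.7829 (×7).
Raised to α = 3.0: 0.59717 (×32); 0.47986 (×7).
Sum = 22.468477; FGT(3.0) = 22.468477 / 88 = 0.2553.

0.2553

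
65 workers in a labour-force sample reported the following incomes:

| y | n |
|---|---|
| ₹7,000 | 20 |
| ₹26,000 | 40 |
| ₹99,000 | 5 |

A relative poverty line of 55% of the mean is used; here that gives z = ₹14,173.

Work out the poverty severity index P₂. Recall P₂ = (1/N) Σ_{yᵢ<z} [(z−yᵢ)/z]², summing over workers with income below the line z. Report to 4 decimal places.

0.0788

Incomes under z: 20×₹7,000 (q = 20 of N = 65).
Normalized shortfalls: (14173−7000)/14173 = 0.5061 (×20).
Squared: 0.2561 (×20).
Sum = 5.122808; P₂ = 5.122808 / 65 = 0.0788.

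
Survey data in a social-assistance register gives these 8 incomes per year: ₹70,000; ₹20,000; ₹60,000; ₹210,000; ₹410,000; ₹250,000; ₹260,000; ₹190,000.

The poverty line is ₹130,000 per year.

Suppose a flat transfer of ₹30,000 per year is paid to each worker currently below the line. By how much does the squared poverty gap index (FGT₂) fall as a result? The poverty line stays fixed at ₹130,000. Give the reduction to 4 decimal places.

0.0865

Before: below the line — ₹20,000, ₹60,000, ₹70,000; squared poverty gap index (FGT₂) = 0.152367.
After the ₹30,000 transfer: below the line — ₹50,000, ₹90,000, ₹100,000; squared poverty gap index (FGT₂) = 0.065828.
Reduction = 0.152367 − 0.065828 = 0.0865.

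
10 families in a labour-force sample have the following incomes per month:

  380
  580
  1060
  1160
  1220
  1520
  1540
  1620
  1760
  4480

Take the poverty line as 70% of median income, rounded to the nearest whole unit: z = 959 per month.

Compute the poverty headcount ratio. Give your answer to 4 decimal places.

2 of the 10 families have income below 959.
H = 2/10 = 0.2000.

0.2000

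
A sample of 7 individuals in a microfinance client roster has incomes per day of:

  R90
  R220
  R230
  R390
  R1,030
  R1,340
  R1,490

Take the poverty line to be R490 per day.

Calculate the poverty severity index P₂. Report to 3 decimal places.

0.185

Incomes under z: R90, R220, R230, R390 (q = 4 of N = 7).
Normalized shortfalls: (490−90)/490 = 0.8163; (490−220)/490 = 0.5510; (490−230)/490 = 0.5306; (490−390)/490 = 0.2041.
Squared: 0.6664; 0.3036; 0.2815; 0.0416.
Sum = 1.293211; P₂ = 1.293211 / 7 = 0.185.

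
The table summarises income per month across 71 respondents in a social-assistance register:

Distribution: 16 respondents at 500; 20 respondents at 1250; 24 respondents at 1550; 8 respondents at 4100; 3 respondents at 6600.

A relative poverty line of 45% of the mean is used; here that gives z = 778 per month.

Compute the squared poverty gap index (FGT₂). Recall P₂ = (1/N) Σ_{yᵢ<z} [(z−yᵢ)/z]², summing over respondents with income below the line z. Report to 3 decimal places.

0.029

Below z: 16×500 (q = 16 of N = 71).
Relative gaps: (778−500)/778 = 0.3573 (×16).
Squared: 0.1277 (×16).
Sum = 2.042915; P₂ = 2.042915 / 71 = 0.029.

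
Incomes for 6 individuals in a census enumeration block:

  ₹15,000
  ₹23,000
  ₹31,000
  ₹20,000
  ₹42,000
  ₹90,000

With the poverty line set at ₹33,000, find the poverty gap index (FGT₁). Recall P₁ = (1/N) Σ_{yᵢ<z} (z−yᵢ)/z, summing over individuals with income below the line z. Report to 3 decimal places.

0.217

Below the line: ₹15,000, ₹20,000, ₹23,000, ₹31,000 (q = 4 of N = 6).
Gap ratios (z−y)/z: (33000−15000)/33000 = 0.5455; (33000−20000)/33000 = 0.3939; (33000−23000)/33000 = 0.3030; (33000−31000)/33000 = 0.0606.
Sum of shortfalls = 1.303030; P₁ averages over all N: 1.303030 / 6 = 0.217.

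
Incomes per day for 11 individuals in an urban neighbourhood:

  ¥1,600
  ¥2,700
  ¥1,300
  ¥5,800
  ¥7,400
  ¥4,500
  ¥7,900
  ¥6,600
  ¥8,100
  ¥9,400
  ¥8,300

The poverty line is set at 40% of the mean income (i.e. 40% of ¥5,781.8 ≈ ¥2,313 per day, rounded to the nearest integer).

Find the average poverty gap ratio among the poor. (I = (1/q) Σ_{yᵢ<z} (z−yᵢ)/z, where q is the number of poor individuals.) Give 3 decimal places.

0.373

Incomes under z: ¥1,300, ¥1,600 (q = 2 of N = 11).
Relative gaps: 0.4380, 0.3083; sum = 0.746217.
I averages over the q = 2 poor units only: 0.746217 / 2 = 0.373.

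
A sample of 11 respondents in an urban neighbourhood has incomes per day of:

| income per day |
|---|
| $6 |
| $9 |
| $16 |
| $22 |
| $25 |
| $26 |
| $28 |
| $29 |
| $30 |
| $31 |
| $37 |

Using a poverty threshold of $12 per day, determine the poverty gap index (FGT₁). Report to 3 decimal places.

Poor units: $6, $9 (q = 2 of N = 11).
Normalized shortfalls: (12−6)/12 = 0.5000; (12−9)/12 = 0.2500.
Σ = 0.750000. Dividing by the full population N = 11 gives P₁ = 0.068.

0.068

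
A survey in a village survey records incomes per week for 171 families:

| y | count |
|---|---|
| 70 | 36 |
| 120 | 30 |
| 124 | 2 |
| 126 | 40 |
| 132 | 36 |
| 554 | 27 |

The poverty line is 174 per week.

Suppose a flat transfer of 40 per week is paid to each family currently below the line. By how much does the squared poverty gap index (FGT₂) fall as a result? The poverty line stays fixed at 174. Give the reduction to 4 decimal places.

Before: below the line — 36×70, 30×120, 2×124, 40×126, 36×132; squared poverty gap index (FGT₂) = 0.123140.
After the 40 transfer: below the line — 36×110, 30×160, 2×164, 40×166, 36×172; squared poverty gap index (FGT₂) = 0.030178.
Reduction = 0.123140 − 0.030178 = 0.0930.

0.0930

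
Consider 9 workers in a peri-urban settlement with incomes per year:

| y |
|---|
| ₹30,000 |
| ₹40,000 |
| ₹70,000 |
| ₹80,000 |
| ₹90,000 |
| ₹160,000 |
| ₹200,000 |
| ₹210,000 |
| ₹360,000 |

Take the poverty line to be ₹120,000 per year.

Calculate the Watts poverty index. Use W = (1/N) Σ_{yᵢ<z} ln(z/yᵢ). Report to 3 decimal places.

0.413

Poor units: ₹30,000, ₹40,000, ₹70,000, ₹80,000, ₹90,000 (q = 5 of N = 9).
Log shortfalls: ln(120000/30000) = 1.3863; ln(120000/40000) = 1.0986; ln(120000/70000) = 0.5390; ln(120000/80000) = 0.4055; ln(120000/90000) = 0.2877.
W = 3.717050 / 9 = 0.413.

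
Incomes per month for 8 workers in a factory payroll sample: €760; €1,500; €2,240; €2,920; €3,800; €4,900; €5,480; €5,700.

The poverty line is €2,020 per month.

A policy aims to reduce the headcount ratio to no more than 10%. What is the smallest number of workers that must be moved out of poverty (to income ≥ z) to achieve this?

Currently q = 2 of N = 8 are below the line (H = 0.250).
A headcount ratio of at most 10% allows at most ⌊0.10 × 8⌋ = 0 poor workers.
So at least 2 − 0 = 2 must be lifted.

2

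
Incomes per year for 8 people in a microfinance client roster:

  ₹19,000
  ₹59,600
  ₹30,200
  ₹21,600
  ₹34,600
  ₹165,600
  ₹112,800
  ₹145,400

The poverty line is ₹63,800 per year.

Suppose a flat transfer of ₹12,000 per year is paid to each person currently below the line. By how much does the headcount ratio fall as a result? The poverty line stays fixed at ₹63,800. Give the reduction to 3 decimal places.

0.125

Before: below the line — ₹19,000, ₹21,600, ₹30,200, ₹34,600, ₹59,600; headcount ratio = 0.62500.
After the ₹12,000 transfer: below the line — ₹31,000, ₹33,600, ₹42,200, ₹46,600; headcount ratio = 0.50000.
Reduction = 0.62500 − 0.50000 = 0.125.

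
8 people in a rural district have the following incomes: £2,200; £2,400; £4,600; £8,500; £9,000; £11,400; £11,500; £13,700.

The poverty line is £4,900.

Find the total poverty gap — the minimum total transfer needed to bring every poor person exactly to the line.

£5,500

Incomes under z: £2,200, £2,400, £4,600 (q = 3 of N = 8).
Individual gaps: 4900−2200 = 2700; 4900−2400 = 2500; 4900−4600 = 300.
Aggregate gap = £5,500.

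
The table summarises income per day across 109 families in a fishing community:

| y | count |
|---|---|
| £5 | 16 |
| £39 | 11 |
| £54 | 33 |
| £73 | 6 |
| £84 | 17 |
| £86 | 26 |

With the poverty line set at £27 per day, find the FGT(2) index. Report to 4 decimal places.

0.0975

Below z: 16×£5 (q = 16 of N = 109).
Normalized shortfalls: (27−5)/27 = 0.8148 (×16).
Squared: 0.6639 (×16).
Sum = 10.622771; P₂ = 10.622771 / 109 = 0.0975.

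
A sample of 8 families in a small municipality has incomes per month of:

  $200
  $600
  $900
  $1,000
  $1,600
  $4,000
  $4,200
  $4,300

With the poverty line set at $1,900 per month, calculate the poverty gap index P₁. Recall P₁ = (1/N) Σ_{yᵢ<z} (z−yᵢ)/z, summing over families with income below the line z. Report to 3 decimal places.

Below z: $200, $600, $900, $1,000, $1,600 (q = 5 of N = 8).
Shortfall ratios: (1900−200)/1900 = 0.8947; (1900−600)/1900 = 0.6842; (1900−900)/1900 = 0.5263; (1900−1000)/1900 = 0.4737; (1900−1600)/1900 = 0.1579.
Σ = 2.736842. Dividing by the full population N = 8 gives P₁ = 0.342.

0.342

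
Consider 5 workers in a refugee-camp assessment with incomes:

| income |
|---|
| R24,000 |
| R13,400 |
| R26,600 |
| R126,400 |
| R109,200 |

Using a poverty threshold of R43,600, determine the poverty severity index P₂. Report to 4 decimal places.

0.1668

Below z: R13,400, R24,000, R26,600 (q = 3 of N = 5).
Normalized shortfalls: (43600−13400)/43600 = 0.6927; (43600−24000)/43600 = 0.4495; (43600−26600)/43600 = 0.3899.
Squared: 0.4798; 0.2021; 0.1520.
Sum = 0.833894; P₂ = 0.833894 / 5 = 0.1668.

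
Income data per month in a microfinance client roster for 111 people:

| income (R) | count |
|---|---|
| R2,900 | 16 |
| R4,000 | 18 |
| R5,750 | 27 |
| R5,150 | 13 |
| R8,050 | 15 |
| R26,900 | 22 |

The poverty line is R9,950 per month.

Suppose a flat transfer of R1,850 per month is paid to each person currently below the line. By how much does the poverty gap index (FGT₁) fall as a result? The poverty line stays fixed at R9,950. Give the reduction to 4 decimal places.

0.1491

Before: below the line — 16×R2,900, 18×R4,000, 13×R5,150, 27×R5,750, 15×R8,050; poverty gap index (FGT₁) = 0.384083.
After the R1,850 transfer: below the line — 16×R4,750, 18×R5,850, 13×R7,000, 27×R7,600, 15×R9,900; poverty gap index (FGT₁) = 0.235004.
Reduction = 0.384083 − 0.235004 = 0.1491.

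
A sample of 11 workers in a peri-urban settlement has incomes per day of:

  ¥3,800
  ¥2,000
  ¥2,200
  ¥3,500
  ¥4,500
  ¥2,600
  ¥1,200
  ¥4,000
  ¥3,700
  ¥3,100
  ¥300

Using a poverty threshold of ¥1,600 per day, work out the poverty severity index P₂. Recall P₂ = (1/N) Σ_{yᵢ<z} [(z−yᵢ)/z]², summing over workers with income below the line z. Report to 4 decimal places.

Poor units: ¥300, ¥1,200 (q = 2 of N = 11).
Normalized shortfalls: (1600−300)/1600 = 0.8125; (1600−1200)/1600 = 0.2500.
Squared: 0.6602; 0.0625.
Sum = 0.722656; P₂ = 0.722656 / 11 = 0.0657.

0.0657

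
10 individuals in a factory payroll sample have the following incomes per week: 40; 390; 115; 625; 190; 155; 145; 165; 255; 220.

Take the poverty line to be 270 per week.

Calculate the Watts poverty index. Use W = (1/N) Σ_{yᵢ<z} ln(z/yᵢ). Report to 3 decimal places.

Poor units: 40, 115, 145, 155, 165, 190, 220, 255 (q = 8 of N = 10).
Log shortfalls: ln(270/40) = 1.9095; ln(270/115) = 0.8535; ln(270/145) = 0.6217; ln(270/155) = 0.5550; ln(270/165) = 0.4925; ln(270/190) = 0.3514; ln(270/220) = 0.2048; ln(270/255) = 0.0572.
W = 5.045545 / 10 = 0.505.

0.505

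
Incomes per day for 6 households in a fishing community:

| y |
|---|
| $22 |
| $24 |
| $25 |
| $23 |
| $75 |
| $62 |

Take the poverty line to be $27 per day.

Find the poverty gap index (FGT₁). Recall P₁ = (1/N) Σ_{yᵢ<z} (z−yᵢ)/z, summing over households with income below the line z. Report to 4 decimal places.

Below the line: $22, $23, $24, $25 (q = 4 of N = 6).
Relative gaps: (27−22)/27 = 0.1852; (27−23)/27 = 0.1481; (27−24)/27 = 0.1111; (27−25)/27 = 0.0741.
Σ = 0.518519. Dividing by the full population N = 6 gives P₁ = 0.0864.

0.0864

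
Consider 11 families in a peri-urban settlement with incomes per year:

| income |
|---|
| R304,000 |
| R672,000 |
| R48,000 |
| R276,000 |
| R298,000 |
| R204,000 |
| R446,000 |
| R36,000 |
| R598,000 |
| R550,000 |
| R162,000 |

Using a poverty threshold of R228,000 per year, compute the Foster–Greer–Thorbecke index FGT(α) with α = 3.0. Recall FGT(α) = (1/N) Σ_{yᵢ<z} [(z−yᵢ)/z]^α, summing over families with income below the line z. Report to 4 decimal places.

Incomes under z: R36,000, R48,000, R162,000, R204,000 (q = 4 of N = 11).
Gap ratios (z−y)/z: (228000−36000)/228000 = 0.8421; (228000−48000)/228000 = 0.7895; (228000−162000)/228000 = 0.2895; (228000−204000)/228000 = 0.1053.
Raised to α = 3.0: 0.59717; 0.49205; 0.02426; 0.00117.
Sum = 1.114649; FGT(3.0) = 1.114649 / 11 = 0.1013.

0.1013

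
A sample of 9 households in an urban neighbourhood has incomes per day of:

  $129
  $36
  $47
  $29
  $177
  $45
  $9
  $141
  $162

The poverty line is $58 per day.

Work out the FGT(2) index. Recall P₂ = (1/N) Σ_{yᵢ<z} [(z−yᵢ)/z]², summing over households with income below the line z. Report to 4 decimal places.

Below the line: $9, $29, $36, $45, $47 (q = 5 of N = 9).
Shortfall ratios: (58−9)/58 = 0.8448; (58−29)/58 = 0.5000; (58−36)/58 = 0.3793; (58−45)/58 = 0.2241; (58−47)/58 = 0.1897.
Squared: 0.7137; 0.2500; 0.1439; 0.0502; 0.0360.
Sum = 1.193817; P₂ = 1.193817 / 9 = 0.1326.

0.1326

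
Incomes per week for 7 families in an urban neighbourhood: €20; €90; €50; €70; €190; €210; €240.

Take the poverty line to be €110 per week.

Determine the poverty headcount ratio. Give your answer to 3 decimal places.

4 of the 7 families have income below €110.
H = 4/7 = 0.571.

0.571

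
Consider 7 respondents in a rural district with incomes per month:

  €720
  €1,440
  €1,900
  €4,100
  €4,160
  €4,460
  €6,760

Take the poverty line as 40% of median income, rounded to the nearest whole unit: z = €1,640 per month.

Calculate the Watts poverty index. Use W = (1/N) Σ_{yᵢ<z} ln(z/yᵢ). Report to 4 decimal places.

Poor units: €720, €1,440 (q = 2 of N = 7).
Log shortfalls: ln(1640/720) = 0.8232; ln(1640/1440) = 0.1301.
W = 0.953253 / 7 = 0.1362.

0.1362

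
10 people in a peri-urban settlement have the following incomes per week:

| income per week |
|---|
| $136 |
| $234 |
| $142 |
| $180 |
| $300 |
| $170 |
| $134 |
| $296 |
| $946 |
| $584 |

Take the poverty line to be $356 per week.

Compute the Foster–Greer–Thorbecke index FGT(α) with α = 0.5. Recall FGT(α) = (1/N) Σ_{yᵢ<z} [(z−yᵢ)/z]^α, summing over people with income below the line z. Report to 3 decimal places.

Incomes under z: $134, $136, $142, $170, $180, $234, $296, $300 (q = 8 of N = 10).
Relative gaps: (356−134)/356 = 0.6236; (356−136)/356 = 0.6180; (356−142)/356 = 0.6011; (356−170)/356 = 0.5225; (356−180)/356 = 0.4944; (356−234)/356 = 0.3427; (356−296)/356 = 0.1685; (356−300)/356 = 0.1573.
Raised to α = 0.5: 0.78968; 0.78612; 0.77532; 0.72282; 0.70312; 0.58540; 0.41054; 0.39661.
Sum = 5.169616; FGT(0.5) = 5.169616 / 10 = 0.517.

0.517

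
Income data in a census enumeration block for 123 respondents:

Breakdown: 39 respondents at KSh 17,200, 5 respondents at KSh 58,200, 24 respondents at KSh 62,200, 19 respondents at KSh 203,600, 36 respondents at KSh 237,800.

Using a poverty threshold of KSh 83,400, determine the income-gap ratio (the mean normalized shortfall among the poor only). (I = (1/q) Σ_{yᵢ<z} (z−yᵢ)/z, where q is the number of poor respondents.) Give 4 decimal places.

0.5672

Below the line: 39×KSh 17,200, 5×KSh 58,200, 24×KSh 62,200 (q = 68 of N = 123).
Relative gaps: 0.7938 (×39), 0.3022 (×5), 0.2542 (×24); sum = 38.568345.
I averages over the q = 68 poor units only: 38.568345 / 68 = 0.5672.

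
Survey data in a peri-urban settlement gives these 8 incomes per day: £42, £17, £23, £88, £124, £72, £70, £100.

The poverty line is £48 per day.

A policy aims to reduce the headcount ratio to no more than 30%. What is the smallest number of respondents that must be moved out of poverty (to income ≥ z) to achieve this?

1

3 of the 8 respondents are poor, so H = 3/8 = 0.375.
A headcount ratio of at most 30% allows at most ⌊0.30 × 8⌋ = 2 poor respondents.
So at least 3 − 2 = 1 must be lifted.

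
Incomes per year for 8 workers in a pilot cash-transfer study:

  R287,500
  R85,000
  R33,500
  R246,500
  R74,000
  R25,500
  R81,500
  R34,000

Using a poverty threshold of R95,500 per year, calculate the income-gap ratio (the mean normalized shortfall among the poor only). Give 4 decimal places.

Poor units: R25,500, R33,500, R34,000, R74,000, R81,500, R85,000 (q = 6 of N = 8).
Shortfall ratios (z−y)/z: 0.7330, 0.6492, 0.6440, 0.2251, 0.1466, 0.1099; sum = 2.507853.
The income-gap ratio divides by q (the poor only): 2.507853 / 6 = 0.4180.

0.4180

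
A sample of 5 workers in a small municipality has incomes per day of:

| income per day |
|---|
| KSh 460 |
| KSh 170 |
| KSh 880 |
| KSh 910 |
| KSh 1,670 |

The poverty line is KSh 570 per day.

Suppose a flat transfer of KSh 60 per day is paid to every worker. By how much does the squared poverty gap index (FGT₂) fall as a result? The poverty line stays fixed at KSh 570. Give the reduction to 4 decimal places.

Before: below the line — KSh 170, KSh 460; squared poverty gap index (FGT₂) = 0.105940.
After the KSh 60 transfer: below the line — KSh 230, KSh 520; squared poverty gap index (FGT₂) = 0.072699.
Reduction = 0.105940 − 0.072699 = 0.0332.

0.0332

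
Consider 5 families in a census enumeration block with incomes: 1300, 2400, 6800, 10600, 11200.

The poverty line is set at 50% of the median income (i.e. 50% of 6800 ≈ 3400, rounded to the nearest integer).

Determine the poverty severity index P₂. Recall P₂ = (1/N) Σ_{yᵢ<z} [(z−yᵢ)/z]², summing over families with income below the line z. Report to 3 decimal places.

Below the line: 1300, 2400 (q = 2 of N = 5).
Gap ratios (z−y)/z: (3400−1300)/3400 = 0.6176; (3400−2400)/3400 = 0.2941.
Squared: 0.3815; 0.0865.
Sum = 0.467993; P₂ = 0.467993 / 5 = 0.094.

0.094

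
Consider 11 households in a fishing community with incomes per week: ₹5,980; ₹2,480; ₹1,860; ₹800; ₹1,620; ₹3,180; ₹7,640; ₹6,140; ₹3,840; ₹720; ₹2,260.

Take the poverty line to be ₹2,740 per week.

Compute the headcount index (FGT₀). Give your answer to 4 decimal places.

0.5455

6 of the 11 households have income below ₹2,740.
H = 6/11 = 0.5455.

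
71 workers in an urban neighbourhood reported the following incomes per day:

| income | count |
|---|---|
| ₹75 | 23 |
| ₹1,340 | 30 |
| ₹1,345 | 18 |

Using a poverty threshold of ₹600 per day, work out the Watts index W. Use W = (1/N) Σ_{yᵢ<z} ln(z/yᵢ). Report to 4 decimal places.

0.6736

Incomes under z: 23×₹75 (q = 23 of N = 71).
ln(z/y) terms: ln(600/75) = 2.0794 (×23).
W = 47.827155 / 71 = 0.6736.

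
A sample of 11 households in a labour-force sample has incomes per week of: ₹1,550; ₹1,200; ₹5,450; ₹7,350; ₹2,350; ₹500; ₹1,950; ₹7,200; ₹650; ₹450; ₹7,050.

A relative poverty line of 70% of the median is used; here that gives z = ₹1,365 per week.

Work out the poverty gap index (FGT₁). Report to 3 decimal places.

Poor units: ₹450, ₹500, ₹650, ₹1,200 (q = 4 of N = 11).
Relative gaps: (1365−450)/1365 = 0.6703; (1365−500)/1365 = 0.6337; (1365−650)/1365 = 0.5238; (1365−1200)/1365 = 0.1209.
Σ = 1.948718. Dividing by the full population N = 11 gives P₁ = 0.177.

0.177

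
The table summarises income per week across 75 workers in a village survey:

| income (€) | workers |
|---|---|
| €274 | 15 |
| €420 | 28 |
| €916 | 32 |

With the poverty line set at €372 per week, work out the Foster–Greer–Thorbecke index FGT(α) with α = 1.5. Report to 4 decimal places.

0.0270

Poor units: 15×€274 (q = 15 of N = 75).
Relative gaps: (372−274)/372 = 0.2634 (×15).
Raised to α = 1.5: 0.13521 (×15).
Sum = 2.028224; FGT(1.5) = 2.028224 / 75 = 0.0270.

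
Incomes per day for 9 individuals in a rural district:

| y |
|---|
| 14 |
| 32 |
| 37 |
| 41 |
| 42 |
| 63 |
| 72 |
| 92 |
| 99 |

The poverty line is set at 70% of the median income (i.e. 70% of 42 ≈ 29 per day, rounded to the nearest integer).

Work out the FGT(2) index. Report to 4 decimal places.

Below z: 14 (q = 1 of N = 9).
Shortfall ratios: (29−14)/29 = 0.5172.
Squared: 0.2675.
Sum = 0.267539; P₂ = 0.267539 / 9 = 0.0297.

0.0297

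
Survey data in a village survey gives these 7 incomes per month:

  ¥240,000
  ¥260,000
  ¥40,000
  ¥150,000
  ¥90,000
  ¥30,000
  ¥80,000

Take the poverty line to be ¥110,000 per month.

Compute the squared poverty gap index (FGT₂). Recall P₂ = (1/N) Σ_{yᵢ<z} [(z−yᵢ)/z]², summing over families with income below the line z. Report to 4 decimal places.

0.1488

Poor units: ¥30,000, ¥40,000, ¥80,000, ¥90,000 (q = 4 of N = 7).
Normalized shortfalls: (110000−30000)/110000 = 0.7273; (110000−40000)/110000 = 0.6364; (110000−80000)/110000 = 0.2727; (110000−90000)/110000 = 0.1818.
Squared: 0.5289; 0.4050; 0.0744; 0.0331.
Sum = 1.041322; P₂ = 1.041322 / 7 = 0.1488.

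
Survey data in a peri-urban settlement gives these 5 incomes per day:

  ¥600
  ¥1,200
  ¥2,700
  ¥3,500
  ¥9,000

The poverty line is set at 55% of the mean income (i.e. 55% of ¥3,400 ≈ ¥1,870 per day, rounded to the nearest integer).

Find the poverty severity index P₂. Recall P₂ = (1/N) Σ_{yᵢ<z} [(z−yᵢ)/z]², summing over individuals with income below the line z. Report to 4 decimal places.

0.1179

Below z: ¥600, ¥1,200 (q = 2 of N = 5).
Normalized shortfalls: (1870−600)/1870 = 0.6791; (1870−1200)/1870 = 0.3583.
Squared: 0.4612; 0.1284.
Sum = 0.589608; P₂ = 0.589608 / 5 = 0.1179.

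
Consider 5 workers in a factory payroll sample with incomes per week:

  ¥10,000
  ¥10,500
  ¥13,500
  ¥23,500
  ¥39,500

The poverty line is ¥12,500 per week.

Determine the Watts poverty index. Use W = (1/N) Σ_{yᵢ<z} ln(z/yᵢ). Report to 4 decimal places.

0.0795

Incomes under z: ¥10,000, ¥10,500 (q = 2 of N = 5).
Log gaps: ln(12500/10000) = 0.2231; ln(12500/10500) = 0.1744.
W = 0.397497 / 5 = 0.0795.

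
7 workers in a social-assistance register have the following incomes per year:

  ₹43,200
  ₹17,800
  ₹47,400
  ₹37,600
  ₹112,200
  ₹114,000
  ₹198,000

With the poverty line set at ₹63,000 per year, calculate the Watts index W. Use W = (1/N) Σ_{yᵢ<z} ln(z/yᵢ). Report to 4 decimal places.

0.3488

Below the line: ₹17,800, ₹37,600, ₹43,200, ₹47,400 (q = 4 of N = 7).
Log gaps: ln(63000/17800) = 1.2639; ln(63000/37600) = 0.5161; ln(63000/43200) = 0.3773; ln(63000/47400) = 0.2845.
W = 2.441874 / 7 = 0.3488.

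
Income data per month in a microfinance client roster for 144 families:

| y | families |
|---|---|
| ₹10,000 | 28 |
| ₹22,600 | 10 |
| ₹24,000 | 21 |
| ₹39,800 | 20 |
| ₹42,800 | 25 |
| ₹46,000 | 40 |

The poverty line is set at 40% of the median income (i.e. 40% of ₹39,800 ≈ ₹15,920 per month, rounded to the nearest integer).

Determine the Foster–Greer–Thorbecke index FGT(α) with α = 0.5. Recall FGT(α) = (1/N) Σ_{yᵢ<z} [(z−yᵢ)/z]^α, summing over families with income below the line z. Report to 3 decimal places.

Incomes under z: 28×₹10,000 (q = 28 of N = 144).
Shortfall ratios: (15920−10000)/15920 = 0.3719 (×28).
Raised to α = 0.5: 0.60980 (×28).
Sum = 17.074475; FGT(0.5) = 17.074475 / 144 = 0.119.

0.119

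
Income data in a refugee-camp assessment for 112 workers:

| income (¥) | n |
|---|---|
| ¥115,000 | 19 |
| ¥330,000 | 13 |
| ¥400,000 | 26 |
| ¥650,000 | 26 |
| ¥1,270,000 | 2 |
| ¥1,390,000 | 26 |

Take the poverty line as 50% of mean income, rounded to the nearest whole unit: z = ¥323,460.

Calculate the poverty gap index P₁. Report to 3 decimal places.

Below the line: 19×¥115,000 (q = 19 of N = 112).
Gap ratios (z−y)/z: (323460−115000)/323460 = 0.6445 (×19).
Σ = 12.244914. Dividing by the full population N = 112 gives P₁ = 0.109.

0.109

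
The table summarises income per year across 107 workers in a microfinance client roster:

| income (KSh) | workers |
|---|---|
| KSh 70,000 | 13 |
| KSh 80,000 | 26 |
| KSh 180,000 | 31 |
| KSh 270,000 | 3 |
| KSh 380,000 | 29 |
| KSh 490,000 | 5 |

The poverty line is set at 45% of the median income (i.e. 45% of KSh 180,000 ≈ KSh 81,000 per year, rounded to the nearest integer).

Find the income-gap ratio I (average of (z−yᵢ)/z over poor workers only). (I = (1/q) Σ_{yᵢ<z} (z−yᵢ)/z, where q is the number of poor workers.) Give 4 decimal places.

Below z: 13×KSh 70,000, 26×KSh 80,000 (q = 39 of N = 107).
Shortfall ratios (z−y)/z: 0.1358 (×13), 0.0123 (×26); sum = 2.086420.
The income-gap ratio divides by q (the poor only): 2.086420 / 39 = 0.0535.

0.0535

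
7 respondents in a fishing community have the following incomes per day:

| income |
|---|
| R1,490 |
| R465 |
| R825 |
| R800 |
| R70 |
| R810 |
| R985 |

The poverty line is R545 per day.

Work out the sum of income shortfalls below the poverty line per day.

Incomes under z: R70, R465 (q = 2 of N = 7).
Individual gaps: 545−70 = 475; 545−465 = 80.
Aggregate gap = R555.

R555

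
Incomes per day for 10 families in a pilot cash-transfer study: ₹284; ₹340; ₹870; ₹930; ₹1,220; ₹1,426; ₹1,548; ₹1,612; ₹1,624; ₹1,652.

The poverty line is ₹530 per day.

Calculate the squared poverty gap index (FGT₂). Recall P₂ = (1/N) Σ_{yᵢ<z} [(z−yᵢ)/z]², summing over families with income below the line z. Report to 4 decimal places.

0.0344

Below the line: ₹284, ₹340 (q = 2 of N = 10).
Gap ratios (z−y)/z: (530−284)/530 = 0.4642; (530−340)/530 = 0.3585.
Squared: 0.2154; 0.1285.
Sum = 0.343952; P₂ = 0.343952 / 10 = 0.0344.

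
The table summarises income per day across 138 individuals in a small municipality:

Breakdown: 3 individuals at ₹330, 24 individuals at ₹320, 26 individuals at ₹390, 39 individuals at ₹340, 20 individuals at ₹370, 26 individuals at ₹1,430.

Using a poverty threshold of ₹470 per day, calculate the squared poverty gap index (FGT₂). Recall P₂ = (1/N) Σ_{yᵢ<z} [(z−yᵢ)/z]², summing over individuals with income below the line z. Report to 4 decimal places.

0.0533

Poor units: 24×₹320, 3×₹330, 39×₹340, 20×₹370, 26×₹390 (q = 112 of N = 138).
Relative gaps: (470−320)/470 = 0.3191 (×24); (470−330)/470 = 0.2979 (×3); (470−340)/470 = 0.2766 (×39); (470−370)/470 = 0.2128 (×20); (470−390)/470 = 0.1702 (×26).
Squared: 0.1019 (×24); 0.0887 (×3); 0.0765 (×39); 0.0453 (×20); 0.0290 (×26).
Sum = 7.353101; P₂ = 7.353101 / 138 = 0.0533.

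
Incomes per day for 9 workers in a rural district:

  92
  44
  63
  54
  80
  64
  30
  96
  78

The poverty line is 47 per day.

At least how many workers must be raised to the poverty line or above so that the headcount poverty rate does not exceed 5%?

2

Currently q = 2 of N = 9 are below the line (H = 0.222).
A headcount ratio of at most 5% allows at most ⌊0.05 × 9⌋ = 0 poor workers.
So at least 2 − 0 = 2 must be lifted.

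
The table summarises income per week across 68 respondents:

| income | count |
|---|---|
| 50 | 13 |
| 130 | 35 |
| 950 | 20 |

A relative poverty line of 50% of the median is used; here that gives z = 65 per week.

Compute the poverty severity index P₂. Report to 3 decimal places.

Incomes under z: 13×50 (q = 13 of N = 68).
Gap ratios (z−y)/z: (65−50)/65 = 0.2308 (×13).
Squared: 0.0533 (×13).
Sum = 0.692308; P₂ = 0.692308 / 68 = 0.010.

0.010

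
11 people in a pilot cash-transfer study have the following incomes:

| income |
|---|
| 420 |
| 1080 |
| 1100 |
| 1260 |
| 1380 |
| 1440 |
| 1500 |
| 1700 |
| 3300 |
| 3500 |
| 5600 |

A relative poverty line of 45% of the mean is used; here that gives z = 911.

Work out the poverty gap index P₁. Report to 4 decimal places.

Below the line: 420 (q = 1 of N = 11).
Relative gaps: (911−420)/911 = 0.5390.
Sum of shortfalls = 0.538968; P₁ averages over all N: 0.538968 / 11 = 0.0490.

0.0490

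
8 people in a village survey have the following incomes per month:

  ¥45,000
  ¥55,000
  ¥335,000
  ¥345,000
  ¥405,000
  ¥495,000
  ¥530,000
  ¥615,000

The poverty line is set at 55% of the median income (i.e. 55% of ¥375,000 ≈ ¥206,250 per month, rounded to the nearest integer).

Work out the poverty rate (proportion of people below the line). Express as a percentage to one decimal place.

2 of the 8 people have income below ¥206,250.
H = 2/8 = 25.0%.

25.0%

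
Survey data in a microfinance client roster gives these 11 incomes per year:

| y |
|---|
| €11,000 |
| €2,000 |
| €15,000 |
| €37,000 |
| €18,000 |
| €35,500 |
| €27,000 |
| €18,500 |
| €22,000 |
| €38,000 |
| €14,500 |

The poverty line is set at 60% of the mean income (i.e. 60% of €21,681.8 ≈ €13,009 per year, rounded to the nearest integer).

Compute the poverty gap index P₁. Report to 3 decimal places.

0.091

Below the line: €2,000, €11,000 (q = 2 of N = 11).
Gap ratios (z−y)/z: (13009−2000)/13009 = 0.8463; (13009−11000)/13009 = 0.1544.
Sum of shortfalls = 1.000692; P₁ averages over all N: 1.000692 / 11 = 0.091.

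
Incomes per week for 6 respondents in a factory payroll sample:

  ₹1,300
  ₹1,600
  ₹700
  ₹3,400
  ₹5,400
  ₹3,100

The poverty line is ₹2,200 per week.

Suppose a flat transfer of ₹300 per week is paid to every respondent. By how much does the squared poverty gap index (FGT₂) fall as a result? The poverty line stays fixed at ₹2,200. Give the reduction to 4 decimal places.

Before: below the line — ₹700, ₹1,300, ₹1,600; squared poverty gap index (FGT₂) = 0.117769.
After the ₹300 transfer: below the line — ₹1,000, ₹1,600, ₹1,900; squared poverty gap index (FGT₂) = 0.065083.
Reduction = 0.117769 − 0.065083 = 0.0527.

0.0527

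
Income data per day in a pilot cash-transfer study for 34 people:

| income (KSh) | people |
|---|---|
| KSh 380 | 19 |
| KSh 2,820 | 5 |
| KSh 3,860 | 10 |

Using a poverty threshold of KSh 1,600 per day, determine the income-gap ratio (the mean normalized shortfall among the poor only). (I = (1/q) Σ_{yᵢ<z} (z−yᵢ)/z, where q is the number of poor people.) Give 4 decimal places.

0.7625

Below z: 19×KSh 380 (q = 19 of N = 34).
Relative gaps: 0.7625 (×19); sum = 14.487500.
I averages over the q = 19 poor units only: 14.487500 / 19 = 0.7625.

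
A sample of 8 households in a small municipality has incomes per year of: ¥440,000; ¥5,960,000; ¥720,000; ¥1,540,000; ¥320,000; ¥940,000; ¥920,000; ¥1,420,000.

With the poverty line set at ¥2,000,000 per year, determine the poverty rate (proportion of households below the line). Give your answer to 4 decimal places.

0.8750

7 of the 8 households have income below ¥2,000,000.
H = 7/8 = 0.8750.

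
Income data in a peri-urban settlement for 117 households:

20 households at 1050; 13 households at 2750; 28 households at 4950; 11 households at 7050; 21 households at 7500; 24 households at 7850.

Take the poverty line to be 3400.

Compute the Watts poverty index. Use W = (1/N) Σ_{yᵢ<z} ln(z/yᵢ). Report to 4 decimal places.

Poor units: 20×1050, 13×2750 (q = 33 of N = 117).
Log shortfalls: ln(3400/1050) = 1.1750 (×20); ln(3400/2750) = 0.2122 (×13).
W = 26.257974 / 117 = 0.2244.

0.2244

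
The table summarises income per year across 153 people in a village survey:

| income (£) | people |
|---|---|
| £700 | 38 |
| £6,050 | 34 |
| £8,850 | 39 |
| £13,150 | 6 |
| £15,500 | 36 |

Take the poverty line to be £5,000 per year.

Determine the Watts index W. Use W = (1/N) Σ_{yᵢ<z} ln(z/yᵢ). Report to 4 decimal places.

Below z: 38×£700 (q = 38 of N = 153).
Log shortfalls: ln(5000/700) = 1.9661 (×38).
W = 74.712289 / 153 = 0.4883.

0.4883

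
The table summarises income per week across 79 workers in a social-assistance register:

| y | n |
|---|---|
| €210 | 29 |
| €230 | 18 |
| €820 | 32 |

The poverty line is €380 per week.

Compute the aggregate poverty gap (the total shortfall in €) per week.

Incomes under z: 29×€210, 18×€230 (q = 47 of N = 79).
Individual gaps: 29×(380−210) = 4930; 18×(380−230) = 2700.
Aggregate gap = €7,630.

€7,630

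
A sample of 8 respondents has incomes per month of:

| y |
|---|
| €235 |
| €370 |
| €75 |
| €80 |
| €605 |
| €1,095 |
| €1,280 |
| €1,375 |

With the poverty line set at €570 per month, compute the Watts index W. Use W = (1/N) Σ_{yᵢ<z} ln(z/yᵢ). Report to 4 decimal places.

0.6637

Incomes under z: €75, €80, €235, €370 (q = 4 of N = 8).
ln(z/y) terms: ln(570/75) = 2.0281; ln(570/80) = 1.9636; ln(570/235) = 0.8861; ln(570/370) = 0.4321.
W = 5.309942 / 8 = 0.6637.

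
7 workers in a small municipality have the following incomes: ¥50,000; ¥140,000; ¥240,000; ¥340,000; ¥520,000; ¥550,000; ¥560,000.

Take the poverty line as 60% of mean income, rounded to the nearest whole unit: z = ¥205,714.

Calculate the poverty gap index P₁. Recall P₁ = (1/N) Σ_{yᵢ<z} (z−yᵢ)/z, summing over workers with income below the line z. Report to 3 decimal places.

0.154

Incomes under z: ¥50,000, ¥140,000 (q = 2 of N = 7).
Shortfall ratios: (205714−50000)/205714 = 0.7569; (205714−140000)/205714 = 0.3194.
Sum of shortfalls = 1.076388; P₁ averages over all N: 1.076388 / 7 = 0.154.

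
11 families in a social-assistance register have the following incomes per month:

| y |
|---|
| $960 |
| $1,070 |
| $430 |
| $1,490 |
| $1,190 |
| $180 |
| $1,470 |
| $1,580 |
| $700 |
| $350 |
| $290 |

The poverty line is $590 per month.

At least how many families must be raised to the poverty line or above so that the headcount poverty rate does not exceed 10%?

4 of the 11 families are poor, so H = 4/11 = 0.364.
A headcount ratio of at most 10% allows at most ⌊0.10 × 11⌋ = 1 poor families.
So at least 4 − 1 = 3 must be lifted.

3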